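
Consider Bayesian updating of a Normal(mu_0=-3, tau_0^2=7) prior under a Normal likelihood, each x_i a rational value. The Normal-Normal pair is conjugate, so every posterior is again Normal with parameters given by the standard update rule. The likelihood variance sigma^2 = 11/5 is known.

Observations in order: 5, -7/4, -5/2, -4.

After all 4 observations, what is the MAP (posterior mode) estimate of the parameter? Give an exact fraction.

-587/604

obs 1: x=5 → posterior Normal(71/23, 77/46)
obs 2: x=-7/4 → posterior Normal(323/324, 77/81)
obs 3: x=-5/2 → posterior Normal(-27/464, 77/116)
obs 4: x=-4 → posterior Normal(-587/604, 77/151)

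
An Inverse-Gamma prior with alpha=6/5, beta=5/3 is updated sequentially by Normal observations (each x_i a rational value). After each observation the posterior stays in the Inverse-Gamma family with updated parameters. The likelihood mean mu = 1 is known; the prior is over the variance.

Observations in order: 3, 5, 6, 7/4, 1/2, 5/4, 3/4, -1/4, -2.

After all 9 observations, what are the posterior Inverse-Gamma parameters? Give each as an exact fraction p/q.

alpha=57/10, beta=359/12

obs 1: x=3 → posterior Inverse-Gamma(17/10, 11/3)
obs 2: x=5 → posterior Inverse-Gamma(11/5, 35/3)
obs 3: x=6 → posterior Inverse-Gamma(27/10, 145/6)
obs 4: x=7/4 → posterior Inverse-Gamma(16/5, 2347/96)
obs 5: x=1/2 → posterior Inverse-Gamma(37/10, 2359/96)
obs 6: x=5/4 → posterior Inverse-Gamma(21/5, 1181/48)
obs 7: x=3/4 → posterior Inverse-Gamma(47/10, 2365/96)
obs 8: x=-1/4 → posterior Inverse-Gamma(26/5, 305/12)
obs 9: x=-2 → posterior Inverse-Gamma(57/10, 359/12)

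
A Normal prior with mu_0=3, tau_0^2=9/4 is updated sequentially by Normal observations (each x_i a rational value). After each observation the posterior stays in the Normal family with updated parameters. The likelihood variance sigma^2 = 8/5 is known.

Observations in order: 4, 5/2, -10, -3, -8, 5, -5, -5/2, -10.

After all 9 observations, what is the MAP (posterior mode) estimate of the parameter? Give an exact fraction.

-1119/437

obs 1: x=4 → posterior Normal(276/77, 72/77)
obs 2: x=5/2 → posterior Normal(777/244, 36/61)
obs 3: x=-10 → posterior Normal(-123/334, 72/167)
obs 4: x=-3 → posterior Normal(-393/424, 18/53)
obs 5: x=-8 → posterior Normal(-1113/514, 72/257)
obs 6: x=5 → posterior Normal(-663/604, 36/151)
obs 7: x=-5 → posterior Normal(-1113/694, 72/347)
obs 8: x=-5/2 → posterior Normal(-669/392, 9/49)
obs 9: x=-10 → posterior Normal(-1119/437, 72/437)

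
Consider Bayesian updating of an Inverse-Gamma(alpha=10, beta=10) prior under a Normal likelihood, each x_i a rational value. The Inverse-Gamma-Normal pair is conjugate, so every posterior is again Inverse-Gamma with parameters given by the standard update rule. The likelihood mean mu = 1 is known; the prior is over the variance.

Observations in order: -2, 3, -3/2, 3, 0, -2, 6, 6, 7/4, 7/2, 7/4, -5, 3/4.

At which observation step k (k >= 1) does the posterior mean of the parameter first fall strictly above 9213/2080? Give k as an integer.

obs 1: x=-2 → posterior Inverse-Gamma(21/2, 29/2)
obs 2: x=3 → posterior Inverse-Gamma(11, 33/2)
obs 3: x=-3/2 → posterior Inverse-Gamma(23/2, 157/8)
obs 4: x=3 → posterior Inverse-Gamma(12, 173/8)
obs 5: x=0 → posterior Inverse-Gamma(25/2, 177/8)
obs 6: x=-2 → posterior Inverse-Gamma(13, 213/8)
obs 7: x=6 → posterior Inverse-Gamma(27/2, 313/8)
obs 8: x=6 → posterior Inverse-Gamma(14, 413/8)
obs 9: x=7/4 → posterior Inverse-Gamma(29/2, 1661/32)
obs 10: x=7/2 → posterior Inverse-Gamma(15, 1761/32)
obs 11: x=7/4 → posterior Inverse-Gamma(31/2, 885/16)
obs 12: x=-5 → posterior Inverse-Gamma(16, 1173/16)
obs 13: x=3/4 → posterior Inverse-Gamma(33/2, 2347/32)

k = 12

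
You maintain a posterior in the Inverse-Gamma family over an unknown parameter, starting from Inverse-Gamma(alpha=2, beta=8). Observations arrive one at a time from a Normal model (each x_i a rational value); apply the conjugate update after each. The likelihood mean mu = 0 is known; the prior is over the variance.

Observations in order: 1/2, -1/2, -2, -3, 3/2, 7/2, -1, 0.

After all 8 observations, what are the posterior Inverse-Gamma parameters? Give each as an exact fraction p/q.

obs 1: x=1/2 → posterior Inverse-Gamma(5/2, 65/8)
obs 2: x=-1/2 → posterior Inverse-Gamma(3, 33/4)
obs 3: x=-2 → posterior Inverse-Gamma(7/2, 41/4)
obs 4: x=-3 → posterior Inverse-Gamma(4, 59/4)
obs 5: x=3/2 → posterior Inverse-Gamma(9/2, 127/8)
obs 6: x=7/2 → posterior Inverse-Gamma(5, 22)
obs 7: x=-1 → posterior Inverse-Gamma(11/2, 45/2)
obs 8: x=0 → posterior Inverse-Gamma(6, 45/2)

alpha=6, beta=45/2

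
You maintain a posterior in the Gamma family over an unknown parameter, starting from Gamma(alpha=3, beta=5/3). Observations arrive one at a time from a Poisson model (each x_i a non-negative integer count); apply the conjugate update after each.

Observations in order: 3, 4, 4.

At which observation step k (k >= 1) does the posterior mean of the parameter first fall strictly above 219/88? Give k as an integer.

k = 2

obs 1: x=3 → posterior Gamma(6, 8/3)
obs 2: x=4 → posterior Gamma(10, 11/3)
obs 3: x=4 → posterior Gamma(14, 14/3)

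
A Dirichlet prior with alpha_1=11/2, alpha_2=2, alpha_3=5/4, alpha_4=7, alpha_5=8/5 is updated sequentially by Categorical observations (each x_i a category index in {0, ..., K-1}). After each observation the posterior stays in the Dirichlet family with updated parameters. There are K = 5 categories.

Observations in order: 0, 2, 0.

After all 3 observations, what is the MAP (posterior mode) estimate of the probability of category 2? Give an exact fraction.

obs 1: x=0 → posterior Dirichlet(13/2, 2, 5/4, 7, 8/5)
obs 2: x=2 → posterior Dirichlet(13/2, 2, 9/4, 7, 8/5)
obs 3: x=0 → posterior Dirichlet(15/2, 2, 9/4, 7, 8/5)

25/307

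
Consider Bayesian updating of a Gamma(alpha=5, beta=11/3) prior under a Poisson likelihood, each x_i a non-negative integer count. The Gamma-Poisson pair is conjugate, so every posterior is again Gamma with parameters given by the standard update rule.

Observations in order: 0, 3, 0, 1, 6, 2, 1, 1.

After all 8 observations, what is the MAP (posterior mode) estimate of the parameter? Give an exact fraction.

54/35

obs 1: x=0 → posterior Gamma(5, 14/3)
obs 2: x=3 → posterior Gamma(8, 17/3)
obs 3: x=0 → posterior Gamma(8, 20/3)
obs 4: x=1 → posterior Gamma(9, 23/3)
obs 5: x=6 → posterior Gamma(15, 26/3)
obs 6: x=2 → posterior Gamma(17, 29/3)
obs 7: x=1 → posterior Gamma(18, 32/3)
obs 8: x=1 → posterior Gamma(19, 35/3)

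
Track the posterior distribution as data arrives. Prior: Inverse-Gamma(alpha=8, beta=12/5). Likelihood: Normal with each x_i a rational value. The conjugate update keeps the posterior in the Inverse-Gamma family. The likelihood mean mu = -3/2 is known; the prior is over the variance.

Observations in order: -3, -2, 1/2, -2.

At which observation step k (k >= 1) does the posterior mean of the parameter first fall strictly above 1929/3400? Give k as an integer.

obs 1: x=-3 → posterior Inverse-Gamma(17/2, 141/40)
obs 2: x=-2 → posterior Inverse-Gamma(9, 73/20)
obs 3: x=1/2 → posterior Inverse-Gamma(19/2, 113/20)
obs 4: x=-2 → posterior Inverse-Gamma(10, 231/40)

k = 3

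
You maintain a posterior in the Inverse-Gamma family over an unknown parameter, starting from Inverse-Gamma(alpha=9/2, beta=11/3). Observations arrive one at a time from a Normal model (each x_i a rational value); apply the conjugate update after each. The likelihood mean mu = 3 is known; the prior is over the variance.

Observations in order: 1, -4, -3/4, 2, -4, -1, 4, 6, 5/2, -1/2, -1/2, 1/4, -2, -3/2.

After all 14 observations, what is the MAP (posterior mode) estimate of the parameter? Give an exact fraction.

5471/600

obs 1: x=1 → posterior Inverse-Gamma(5, 17/3)
obs 2: x=-4 → posterior Inverse-Gamma(11/2, 181/6)
obs 3: x=-3/4 → posterior Inverse-Gamma(6, 3571/96)
obs 4: x=2 → posterior Inverse-Gamma(13/2, 3619/96)
obs 5: x=-4 → posterior Inverse-Gamma(7, 5971/96)
obs 6: x=-1 → posterior Inverse-Gamma(15/2, 6739/96)
obs 7: x=4 → posterior Inverse-Gamma(8, 6787/96)
obs 8: x=6 → posterior Inverse-Gamma(17/2, 7219/96)
obs 9: x=5/2 → posterior Inverse-Gamma(9, 7231/96)
obs 10: x=-1/2 → posterior Inverse-Gamma(19/2, 7819/96)
obs 11: x=-1/2 → posterior Inverse-Gamma(10, 8407/96)
obs 12: x=1/4 → posterior Inverse-Gamma(21/2, 4385/48)
obs 13: x=-2 → posterior Inverse-Gamma(11, 4985/48)
obs 14: x=-3/2 → posterior Inverse-Gamma(23/2, 5471/48)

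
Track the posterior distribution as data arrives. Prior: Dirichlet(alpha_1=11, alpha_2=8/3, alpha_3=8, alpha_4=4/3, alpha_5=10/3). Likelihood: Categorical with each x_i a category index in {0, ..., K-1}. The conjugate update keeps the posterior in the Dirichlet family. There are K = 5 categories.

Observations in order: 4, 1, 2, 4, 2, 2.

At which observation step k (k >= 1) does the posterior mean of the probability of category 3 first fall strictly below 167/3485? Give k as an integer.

k = 2

obs 1: x=4 → posterior Dirichlet(11, 8/3, 8, 4/3, 13/3)
obs 2: x=1 → posterior Dirichlet(11, 11/3, 8, 4/3, 13/3)
obs 3: x=2 → posterior Dirichlet(11, 11/3, 9, 4/3, 13/3)
obs 4: x=4 → posterior Dirichlet(11, 11/3, 9, 4/3, 16/3)
obs 5: x=2 → posterior Dirichlet(11, 11/3, 10, 4/3, 16/3)
obs 6: x=2 → posterior Dirichlet(11, 11/3, 11, 4/3, 16/3)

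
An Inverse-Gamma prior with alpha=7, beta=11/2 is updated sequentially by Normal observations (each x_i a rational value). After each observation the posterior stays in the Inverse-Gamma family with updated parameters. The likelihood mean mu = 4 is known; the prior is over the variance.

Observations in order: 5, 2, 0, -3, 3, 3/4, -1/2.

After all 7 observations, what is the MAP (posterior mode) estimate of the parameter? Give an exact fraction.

1805/368

obs 1: x=5 → posterior Inverse-Gamma(15/2, 6)
obs 2: x=2 → posterior Inverse-Gamma(8, 8)
obs 3: x=0 → posterior Inverse-Gamma(17/2, 16)
obs 4: x=-3 → posterior Inverse-Gamma(9, 81/2)
obs 5: x=3 → posterior Inverse-Gamma(19/2, 41)
obs 6: x=3/4 → posterior Inverse-Gamma(10, 1481/32)
obs 7: x=-1/2 → posterior Inverse-Gamma(21/2, 1805/32)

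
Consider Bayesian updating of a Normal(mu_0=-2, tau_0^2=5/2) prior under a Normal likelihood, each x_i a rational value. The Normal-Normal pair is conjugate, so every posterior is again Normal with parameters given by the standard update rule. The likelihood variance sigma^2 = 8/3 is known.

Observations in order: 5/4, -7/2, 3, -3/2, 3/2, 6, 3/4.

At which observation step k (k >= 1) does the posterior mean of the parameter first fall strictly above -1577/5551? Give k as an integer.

k = 5

obs 1: x=5/4 → posterior Normal(-53/124, 40/31)
obs 2: x=-7/2 → posterior Normal(-263/184, 20/23)
obs 3: x=3 → posterior Normal(-83/244, 40/61)
obs 4: x=-3/2 → posterior Normal(-173/304, 10/19)
obs 5: x=3/2 → posterior Normal(-83/364, 40/91)
obs 6: x=6 → posterior Normal(277/424, 20/53)
obs 7: x=3/4 → posterior Normal(161/242, 40/121)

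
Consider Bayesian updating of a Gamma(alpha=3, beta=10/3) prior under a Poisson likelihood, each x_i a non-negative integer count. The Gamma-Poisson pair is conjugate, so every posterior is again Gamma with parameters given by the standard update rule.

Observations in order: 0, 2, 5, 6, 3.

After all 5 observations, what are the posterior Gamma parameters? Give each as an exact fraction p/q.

alpha=19, beta=25/3

obs 1: x=0 → posterior Gamma(3, 13/3)
obs 2: x=2 → posterior Gamma(5, 16/3)
obs 3: x=5 → posterior Gamma(10, 19/3)
obs 4: x=6 → posterior Gamma(16, 22/3)
obs 5: x=3 → posterior Gamma(19, 25/3)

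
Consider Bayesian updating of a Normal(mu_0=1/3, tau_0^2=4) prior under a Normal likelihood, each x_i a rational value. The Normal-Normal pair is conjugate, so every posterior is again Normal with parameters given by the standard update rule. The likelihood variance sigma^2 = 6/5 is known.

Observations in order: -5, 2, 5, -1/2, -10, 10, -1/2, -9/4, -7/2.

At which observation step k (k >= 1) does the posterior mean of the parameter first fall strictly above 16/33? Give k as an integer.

k = 3

obs 1: x=-5 → posterior Normal(-49/13, 12/13)
obs 2: x=2 → posterior Normal(-29/23, 12/23)
obs 3: x=5 → posterior Normal(7/11, 4/11)
obs 4: x=-1/2 → posterior Normal(16/43, 12/43)
obs 5: x=-10 → posterior Normal(-84/53, 12/53)
obs 6: x=10 → posterior Normal(16/63, 4/21)
obs 7: x=-1/2 → posterior Normal(11/73, 12/73)
obs 8: x=-9/4 → posterior Normal(-23/166, 12/83)
obs 9: x=-7/2 → posterior Normal(-1/2, 4/31)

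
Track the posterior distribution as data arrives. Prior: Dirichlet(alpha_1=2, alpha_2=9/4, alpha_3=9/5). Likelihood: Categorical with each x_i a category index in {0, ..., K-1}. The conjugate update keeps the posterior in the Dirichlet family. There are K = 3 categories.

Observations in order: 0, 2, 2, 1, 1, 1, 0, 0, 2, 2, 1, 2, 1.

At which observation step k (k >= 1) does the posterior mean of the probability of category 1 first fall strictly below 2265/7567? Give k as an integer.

k = 2

obs 1: x=0 → posterior Dirichlet(3, 9/4, 9/5)
obs 2: x=2 → posterior Dirichlet(3, 9/4, 14/5)
obs 3: x=2 → posterior Dirichlet(3, 9/4, 19/5)
obs 4: x=1 → posterior Dirichlet(3, 13/4, 19/5)
obs 5: x=1 → posterior Dirichlet(3, 17/4, 19/5)
obs 6: x=1 → posterior Dirichlet(3, 21/4, 19/5)
obs 7: x=0 → posterior Dirichlet(4, 21/4, 19/5)
obs 8: x=0 → posterior Dirichlet(5, 21/4, 19/5)
obs 9: x=2 → posterior Dirichlet(5, 21/4, 24/5)
obs 10: x=2 → posterior Dirichlet(5, 21/4, 29/5)
obs 11: x=1 → posterior Dirichlet(5, 25/4, 29/5)
obs 12: x=2 → posterior Dirichlet(5, 25/4, 34/5)
obs 13: x=1 → posterior Dirichlet(5, 29/4, 34/5)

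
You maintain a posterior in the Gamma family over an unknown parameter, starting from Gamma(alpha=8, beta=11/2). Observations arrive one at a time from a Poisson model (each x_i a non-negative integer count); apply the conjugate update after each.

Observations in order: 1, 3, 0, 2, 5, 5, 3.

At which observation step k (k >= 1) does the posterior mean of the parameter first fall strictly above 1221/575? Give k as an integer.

obs 1: x=1 → posterior Gamma(9, 13/2)
obs 2: x=3 → posterior Gamma(12, 15/2)
obs 3: x=0 → posterior Gamma(12, 17/2)
obs 4: x=2 → posterior Gamma(14, 19/2)
obs 5: x=5 → posterior Gamma(19, 21/2)
obs 6: x=5 → posterior Gamma(24, 23/2)
obs 7: x=3 → posterior Gamma(27, 25/2)

k = 7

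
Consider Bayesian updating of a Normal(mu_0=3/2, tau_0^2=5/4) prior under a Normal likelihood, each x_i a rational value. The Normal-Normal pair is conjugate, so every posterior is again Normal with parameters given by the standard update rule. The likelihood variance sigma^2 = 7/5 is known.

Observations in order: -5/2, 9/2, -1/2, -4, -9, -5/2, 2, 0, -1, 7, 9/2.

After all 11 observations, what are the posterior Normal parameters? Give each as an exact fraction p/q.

mu_0=3/202, tau_0^2=35/303

obs 1: x=-5/2 → posterior Normal(-41/106, 35/53)
obs 2: x=9/2 → posterior Normal(46/39, 35/78)
obs 3: x=-1/2 → posterior Normal(159/206, 35/103)
obs 4: x=-4 → posterior Normal(-41/256, 35/128)
obs 5: x=-9 → posterior Normal(-491/306, 35/153)
obs 6: x=-5/2 → posterior Normal(-154/89, 35/178)
obs 7: x=2 → posterior Normal(-258/203, 5/29)
obs 8: x=0 → posterior Normal(-43/38, 35/228)
obs 9: x=-1 → posterior Normal(-283/253, 35/253)
obs 10: x=7 → posterior Normal(-54/139, 35/278)
obs 11: x=9/2 → posterior Normal(3/202, 35/303)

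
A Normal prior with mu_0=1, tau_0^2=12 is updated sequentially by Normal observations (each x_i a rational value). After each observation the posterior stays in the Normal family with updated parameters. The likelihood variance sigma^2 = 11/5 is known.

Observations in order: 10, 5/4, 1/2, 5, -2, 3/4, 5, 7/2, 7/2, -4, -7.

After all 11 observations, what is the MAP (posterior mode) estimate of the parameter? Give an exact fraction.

obs 1: x=10 → posterior Normal(611/71, 132/71)
obs 2: x=5/4 → posterior Normal(686/131, 132/131)
obs 3: x=1/2 → posterior Normal(716/191, 132/191)
obs 4: x=5 → posterior Normal(1016/251, 132/251)
obs 5: x=-2 → posterior Normal(896/311, 132/311)
obs 6: x=3/4 → posterior Normal(941/371, 132/371)
obs 7: x=5 → posterior Normal(1241/431, 132/431)
obs 8: x=7/2 → posterior Normal(1451/491, 132/491)
obs 9: x=7/2 → posterior Normal(1661/551, 132/551)
obs 10: x=-4 → posterior Normal(1421/611, 132/611)
obs 11: x=-7 → posterior Normal(91/61, 12/61)

91/61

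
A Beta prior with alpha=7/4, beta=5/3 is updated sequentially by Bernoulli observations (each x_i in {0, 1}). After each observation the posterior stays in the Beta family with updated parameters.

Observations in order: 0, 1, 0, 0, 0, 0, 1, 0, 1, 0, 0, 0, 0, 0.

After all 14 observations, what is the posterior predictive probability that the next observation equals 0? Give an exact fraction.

8/11

obs 1: x=0 → posterior Beta(7/4, 8/3)
obs 2: x=1 → posterior Beta(11/4, 8/3)
obs 3: x=0 → posterior Beta(11/4, 11/3)
obs 4: x=0 → posterior Beta(11/4, 14/3)
obs 5: x=0 → posterior Beta(11/4, 17/3)
obs 6: x=0 → posterior Beta(11/4, 20/3)
obs 7: x=1 → posterior Beta(15/4, 20/3)
obs 8: x=0 → posterior Beta(15/4, 23/3)
obs 9: x=1 → posterior Beta(19/4, 23/3)
obs 10: x=0 → posterior Beta(19/4, 26/3)
obs 11: x=0 → posterior Beta(19/4, 29/3)
obs 12: x=0 → posterior Beta(19/4, 32/3)
obs 13: x=0 → posterior Beta(19/4, 35/3)
obs 14: x=0 → posterior Beta(19/4, 38/3)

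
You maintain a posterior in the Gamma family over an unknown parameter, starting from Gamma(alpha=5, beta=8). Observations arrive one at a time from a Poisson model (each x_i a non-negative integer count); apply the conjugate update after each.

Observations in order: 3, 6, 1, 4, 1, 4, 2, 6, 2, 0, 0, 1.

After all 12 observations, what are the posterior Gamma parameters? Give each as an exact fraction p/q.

obs 1: x=3 → posterior Gamma(8, 9)
obs 2: x=6 → posterior Gamma(14, 10)
obs 3: x=1 → posterior Gamma(15, 11)
obs 4: x=4 → posterior Gamma(19, 12)
obs 5: x=1 → posterior Gamma(20, 13)
obs 6: x=4 → posterior Gamma(24, 14)
obs 7: x=2 → posterior Gamma(26, 15)
obs 8: x=6 → posterior Gamma(32, 16)
obs 9: x=2 → posterior Gamma(34, 17)
obs 10: x=0 → posterior Gamma(34, 18)
obs 11: x=0 → posterior Gamma(34, 19)
obs 12: x=1 → posterior Gamma(35, 20)

alpha=35, beta=20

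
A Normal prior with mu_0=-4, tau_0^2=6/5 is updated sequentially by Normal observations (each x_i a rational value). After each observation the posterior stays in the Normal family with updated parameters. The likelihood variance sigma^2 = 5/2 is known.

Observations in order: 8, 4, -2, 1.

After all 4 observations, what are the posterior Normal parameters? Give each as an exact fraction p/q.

mu_0=32/73, tau_0^2=30/73

obs 1: x=8 → posterior Normal(-4/37, 30/37)
obs 2: x=4 → posterior Normal(44/49, 30/49)
obs 3: x=-2 → posterior Normal(20/61, 30/61)
obs 4: x=1 → posterior Normal(32/73, 30/73)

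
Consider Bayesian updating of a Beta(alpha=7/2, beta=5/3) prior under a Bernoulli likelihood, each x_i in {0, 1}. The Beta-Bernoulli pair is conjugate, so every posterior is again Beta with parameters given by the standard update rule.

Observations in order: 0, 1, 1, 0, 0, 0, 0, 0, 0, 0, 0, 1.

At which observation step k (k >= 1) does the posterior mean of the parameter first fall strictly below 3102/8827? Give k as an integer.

obs 1: x=0 → posterior Beta(7/2, 8/3)
obs 2: x=1 → posterior Beta(9/2, 8/3)
obs 3: x=1 → posterior Beta(11/2, 8/3)
obs 4: x=0 → posterior Beta(11/2, 11/3)
obs 5: x=0 → posterior Beta(11/2, 14/3)
obs 6: x=0 → posterior Beta(11/2, 17/3)
obs 7: x=0 → posterior Beta(11/2, 20/3)
obs 8: x=0 → posterior Beta(11/2, 23/3)
obs 9: x=0 → posterior Beta(11/2, 26/3)
obs 10: x=0 → posterior Beta(11/2, 29/3)
obs 11: x=0 → posterior Beta(11/2, 32/3)
obs 12: x=1 → posterior Beta(13/2, 32/3)

k = 11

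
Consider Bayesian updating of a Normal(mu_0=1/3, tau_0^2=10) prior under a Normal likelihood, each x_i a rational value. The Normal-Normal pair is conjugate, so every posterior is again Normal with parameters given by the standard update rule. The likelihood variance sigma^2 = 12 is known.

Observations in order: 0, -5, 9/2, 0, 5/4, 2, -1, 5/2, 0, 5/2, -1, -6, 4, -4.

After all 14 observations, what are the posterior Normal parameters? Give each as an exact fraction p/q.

mu_0=3/304, tau_0^2=15/19

obs 1: x=0 → posterior Normal(2/11, 60/11)
obs 2: x=-5 → posterior Normal(-23/16, 15/4)
obs 3: x=9/2 → posterior Normal(-1/42, 20/7)
obs 4: x=0 → posterior Normal(-1/52, 30/13)
obs 5: x=5/4 → posterior Normal(23/124, 60/31)
obs 6: x=2 → posterior Normal(7/16, 5/3)
obs 7: x=-1 → posterior Normal(43/164, 60/41)
obs 8: x=5/2 → posterior Normal(93/184, 30/23)
obs 9: x=0 → posterior Normal(31/68, 20/17)
obs 10: x=5/2 → posterior Normal(143/224, 15/14)
obs 11: x=-1 → posterior Normal(123/244, 60/61)
obs 12: x=-6 → posterior Normal(1/88, 10/11)
obs 13: x=4 → posterior Normal(83/284, 60/71)
obs 14: x=-4 → posterior Normal(3/304, 15/19)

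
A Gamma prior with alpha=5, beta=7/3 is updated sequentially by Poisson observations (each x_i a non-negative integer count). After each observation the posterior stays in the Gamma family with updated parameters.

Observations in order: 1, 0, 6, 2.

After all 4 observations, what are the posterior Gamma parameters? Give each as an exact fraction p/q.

alpha=14, beta=19/3

obs 1: x=1 → posterior Gamma(6, 10/3)
obs 2: x=0 → posterior Gamma(6, 13/3)
obs 3: x=6 → posterior Gamma(12, 16/3)
obs 4: x=2 → posterior Gamma(14, 19/3)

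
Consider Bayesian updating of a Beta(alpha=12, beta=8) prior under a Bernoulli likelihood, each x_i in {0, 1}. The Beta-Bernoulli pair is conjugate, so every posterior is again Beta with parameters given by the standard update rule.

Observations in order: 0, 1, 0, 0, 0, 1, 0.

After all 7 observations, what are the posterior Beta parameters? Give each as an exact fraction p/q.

alpha=14, beta=13

obs 1: x=0 → posterior Beta(12, 9)
obs 2: x=1 → posterior Beta(13, 9)
obs 3: x=0 → posterior Beta(13, 10)
obs 4: x=0 → posterior Beta(13, 11)
obs 5: x=0 → posterior Beta(13, 12)
obs 6: x=1 → posterior Beta(14, 12)
obs 7: x=0 → posterior Beta(14, 13)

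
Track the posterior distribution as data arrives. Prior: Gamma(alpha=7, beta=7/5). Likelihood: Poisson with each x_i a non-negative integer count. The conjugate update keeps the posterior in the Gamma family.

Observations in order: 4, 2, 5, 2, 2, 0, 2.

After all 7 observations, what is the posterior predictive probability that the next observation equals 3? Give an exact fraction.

obs 1: x=4 → posterior Gamma(11, 12/5)
obs 2: x=2 → posterior Gamma(13, 17/5)
obs 3: x=5 → posterior Gamma(18, 22/5)
obs 4: x=2 → posterior Gamma(20, 27/5)
obs 5: x=2 → posterior Gamma(22, 32/5)
obs 6: x=0 → posterior Gamma(22, 37/5)
obs 7: x=2 → posterior Gamma(24, 42/5)

295030102752564281321618234374337278771200000/1401658336141707503910224923615778912162651663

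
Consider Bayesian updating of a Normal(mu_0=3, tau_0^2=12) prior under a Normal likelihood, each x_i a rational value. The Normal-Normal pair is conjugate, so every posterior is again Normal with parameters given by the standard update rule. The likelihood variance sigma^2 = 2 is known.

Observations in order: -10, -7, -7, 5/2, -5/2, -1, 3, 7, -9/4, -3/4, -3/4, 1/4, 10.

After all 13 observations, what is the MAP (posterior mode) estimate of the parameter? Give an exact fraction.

obs 1: x=-10 → posterior Normal(-57/7, 12/7)
obs 2: x=-7 → posterior Normal(-99/13, 12/13)
obs 3: x=-7 → posterior Normal(-141/19, 12/19)
obs 4: x=5/2 → posterior Normal(-126/25, 12/25)
obs 5: x=-5/2 → posterior Normal(-141/31, 12/31)
obs 6: x=-1 → posterior Normal(-147/37, 12/37)
obs 7: x=3 → posterior Normal(-3, 12/43)
obs 8: x=7 → posterior Normal(-87/49, 12/49)
obs 9: x=-9/4 → posterior Normal(-201/110, 12/55)
obs 10: x=-3/4 → posterior Normal(-105/61, 12/61)
obs 11: x=-3/4 → posterior Normal(-219/134, 12/67)
obs 12: x=1/4 → posterior Normal(-108/73, 12/73)
obs 13: x=10 → posterior Normal(-48/79, 12/79)

-48/79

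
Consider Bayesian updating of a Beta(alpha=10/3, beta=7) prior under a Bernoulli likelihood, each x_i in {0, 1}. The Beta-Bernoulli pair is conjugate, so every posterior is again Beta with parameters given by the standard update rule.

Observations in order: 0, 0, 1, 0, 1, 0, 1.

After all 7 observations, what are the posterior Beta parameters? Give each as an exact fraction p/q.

obs 1: x=0 → posterior Beta(10/3, 8)
obs 2: x=0 → posterior Beta(10/3, 9)
obs 3: x=1 → posterior Beta(13/3, 9)
obs 4: x=0 → posterior Beta(13/3, 10)
obs 5: x=1 → posterior Beta(16/3, 10)
obs 6: x=0 → posterior Beta(16/3, 11)
obs 7: x=1 → posterior Beta(19/3, 11)

alpha=19/3, beta=11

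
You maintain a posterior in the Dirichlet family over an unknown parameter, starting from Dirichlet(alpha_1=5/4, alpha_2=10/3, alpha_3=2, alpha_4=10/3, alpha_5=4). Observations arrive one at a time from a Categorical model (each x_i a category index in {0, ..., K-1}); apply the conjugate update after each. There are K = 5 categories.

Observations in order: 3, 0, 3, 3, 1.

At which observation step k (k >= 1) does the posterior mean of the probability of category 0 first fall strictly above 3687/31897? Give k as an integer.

obs 1: x=3 → posterior Dirichlet(5/4, 10/3, 2, 13/3, 4)
obs 2: x=0 → posterior Dirichlet(9/4, 10/3, 2, 13/3, 4)
obs 3: x=3 → posterior Dirichlet(9/4, 10/3, 2, 16/3, 4)
obs 4: x=3 → posterior Dirichlet(9/4, 10/3, 2, 19/3, 4)
obs 5: x=1 → posterior Dirichlet(9/4, 13/3, 2, 19/3, 4)

k = 2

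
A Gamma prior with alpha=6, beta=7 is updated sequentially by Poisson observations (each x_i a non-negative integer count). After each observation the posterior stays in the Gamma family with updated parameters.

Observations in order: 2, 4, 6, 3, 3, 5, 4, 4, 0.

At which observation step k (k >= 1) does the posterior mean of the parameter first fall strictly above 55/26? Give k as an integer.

obs 1: x=2 → posterior Gamma(8, 8)
obs 2: x=4 → posterior Gamma(12, 9)
obs 3: x=6 → posterior Gamma(18, 10)
obs 4: x=3 → posterior Gamma(21, 11)
obs 5: x=3 → posterior Gamma(24, 12)
obs 6: x=5 → posterior Gamma(29, 13)
obs 7: x=4 → posterior Gamma(33, 14)
obs 8: x=4 → posterior Gamma(37, 15)
obs 9: x=0 → posterior Gamma(37, 16)

k = 6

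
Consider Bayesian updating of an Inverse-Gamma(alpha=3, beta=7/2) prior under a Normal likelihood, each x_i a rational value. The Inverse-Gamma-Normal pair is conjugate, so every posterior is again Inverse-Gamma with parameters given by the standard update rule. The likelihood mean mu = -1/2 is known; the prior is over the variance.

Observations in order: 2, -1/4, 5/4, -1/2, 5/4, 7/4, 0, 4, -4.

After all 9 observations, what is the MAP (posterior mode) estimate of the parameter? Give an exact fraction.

229/68

obs 1: x=2 → posterior Inverse-Gamma(7/2, 53/8)
obs 2: x=-1/4 → posterior Inverse-Gamma(4, 213/32)
obs 3: x=5/4 → posterior Inverse-Gamma(9/2, 131/16)
obs 4: x=-1/2 → posterior Inverse-Gamma(5, 131/16)
obs 5: x=5/4 → posterior Inverse-Gamma(11/2, 311/32)
obs 6: x=7/4 → posterior Inverse-Gamma(6, 49/4)
obs 7: x=0 → posterior Inverse-Gamma(13/2, 99/8)
obs 8: x=4 → posterior Inverse-Gamma(7, 45/2)
obs 9: x=-4 → posterior Inverse-Gamma(15/2, 229/8)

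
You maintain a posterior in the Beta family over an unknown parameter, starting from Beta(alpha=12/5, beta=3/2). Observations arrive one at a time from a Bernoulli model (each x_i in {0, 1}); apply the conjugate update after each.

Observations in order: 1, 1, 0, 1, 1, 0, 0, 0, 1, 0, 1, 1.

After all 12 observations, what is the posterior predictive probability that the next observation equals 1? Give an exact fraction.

obs 1: x=1 → posterior Beta(17/5, 3/2)
obs 2: x=1 → posterior Beta(22/5, 3/2)
obs 3: x=0 → posterior Beta(22/5, 5/2)
obs 4: x=1 → posterior Beta(27/5, 5/2)
obs 5: x=1 → posterior Beta(32/5, 5/2)
obs 6: x=0 → posterior Beta(32/5, 7/2)
obs 7: x=0 → posterior Beta(32/5, 9/2)
obs 8: x=0 → posterior Beta(32/5, 11/2)
obs 9: x=1 → posterior Beta(37/5, 11/2)
obs 10: x=0 → posterior Beta(37/5, 13/2)
obs 11: x=1 → posterior Beta(42/5, 13/2)
obs 12: x=1 → posterior Beta(47/5, 13/2)

94/159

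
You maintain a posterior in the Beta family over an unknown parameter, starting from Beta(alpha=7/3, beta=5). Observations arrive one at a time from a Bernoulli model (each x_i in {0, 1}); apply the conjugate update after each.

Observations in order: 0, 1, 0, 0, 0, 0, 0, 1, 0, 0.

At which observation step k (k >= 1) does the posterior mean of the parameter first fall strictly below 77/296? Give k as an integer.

k = 6

obs 1: x=0 → posterior Beta(7/3, 6)
obs 2: x=1 → posterior Beta(10/3, 6)
obs 3: x=0 → posterior Beta(10/3, 7)
obs 4: x=0 → posterior Beta(10/3, 8)
obs 5: x=0 → posterior Beta(10/3, 9)
obs 6: x=0 → posterior Beta(10/3, 10)
obs 7: x=0 → posterior Beta(10/3, 11)
obs 8: x=1 → posterior Beta(13/3, 11)
obs 9: x=0 → posterior Beta(13/3, 12)
obs 10: x=0 → posterior Beta(13/3, 13)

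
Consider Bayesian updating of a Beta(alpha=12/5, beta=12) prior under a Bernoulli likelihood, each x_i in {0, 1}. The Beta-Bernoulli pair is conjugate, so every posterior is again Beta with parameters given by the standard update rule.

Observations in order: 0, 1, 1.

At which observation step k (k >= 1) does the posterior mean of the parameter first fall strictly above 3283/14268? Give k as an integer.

obs 1: x=0 → posterior Beta(12/5, 13)
obs 2: x=1 → posterior Beta(17/5, 13)
obs 3: x=1 → posterior Beta(22/5, 13)

k = 3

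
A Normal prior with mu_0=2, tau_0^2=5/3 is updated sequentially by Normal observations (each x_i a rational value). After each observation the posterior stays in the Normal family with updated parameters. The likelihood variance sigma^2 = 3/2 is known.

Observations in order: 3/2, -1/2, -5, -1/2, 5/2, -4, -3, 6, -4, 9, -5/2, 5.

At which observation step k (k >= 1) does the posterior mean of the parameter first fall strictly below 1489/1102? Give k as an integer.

k = 2

obs 1: x=3/2 → posterior Normal(33/19, 15/19)
obs 2: x=-1/2 → posterior Normal(28/29, 15/29)
obs 3: x=-5 → posterior Normal(-22/39, 5/13)
obs 4: x=-1/2 → posterior Normal(-27/49, 15/49)
obs 5: x=5/2 → posterior Normal(-2/59, 15/59)
obs 6: x=-4 → posterior Normal(-14/23, 5/23)
obs 7: x=-3 → posterior Normal(-72/79, 15/79)
obs 8: x=6 → posterior Normal(-12/89, 15/89)
obs 9: x=-4 → posterior Normal(-52/99, 5/33)
obs 10: x=9 → posterior Normal(38/109, 15/109)
obs 11: x=-5/2 → posterior Normal(13/119, 15/119)
obs 12: x=5 → posterior Normal(21/43, 5/43)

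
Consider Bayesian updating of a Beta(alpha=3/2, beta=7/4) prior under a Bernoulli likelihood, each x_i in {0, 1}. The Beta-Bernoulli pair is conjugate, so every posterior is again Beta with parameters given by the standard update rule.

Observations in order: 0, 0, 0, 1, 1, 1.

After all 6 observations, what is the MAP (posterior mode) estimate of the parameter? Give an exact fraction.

obs 1: x=0 → posterior Beta(3/2, 11/4)
obs 2: x=0 → posterior Beta(3/2, 15/4)
obs 3: x=0 → posterior Beta(3/2, 19/4)
obs 4: x=1 → posterior Beta(5/2, 19/4)
obs 5: x=1 → posterior Beta(7/2, 19/4)
obs 6: x=1 → posterior Beta(9/2, 19/4)

14/29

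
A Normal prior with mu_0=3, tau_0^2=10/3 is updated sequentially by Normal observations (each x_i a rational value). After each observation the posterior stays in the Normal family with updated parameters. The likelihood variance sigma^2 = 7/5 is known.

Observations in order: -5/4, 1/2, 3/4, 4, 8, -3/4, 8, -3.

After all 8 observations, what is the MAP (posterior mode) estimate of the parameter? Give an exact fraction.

1751/842

obs 1: x=-5/4 → posterior Normal(1/142, 70/71)
obs 2: x=1/2 → posterior Normal(51/242, 70/121)
obs 3: x=3/4 → posterior Normal(7/19, 70/171)
obs 4: x=4 → posterior Normal(263/221, 70/221)
obs 5: x=8 → posterior Normal(663/271, 70/271)
obs 6: x=-3/4 → posterior Normal(417/214, 70/321)
obs 7: x=8 → posterior Normal(293/106, 10/53)
obs 8: x=-3 → posterior Normal(1751/842, 70/421)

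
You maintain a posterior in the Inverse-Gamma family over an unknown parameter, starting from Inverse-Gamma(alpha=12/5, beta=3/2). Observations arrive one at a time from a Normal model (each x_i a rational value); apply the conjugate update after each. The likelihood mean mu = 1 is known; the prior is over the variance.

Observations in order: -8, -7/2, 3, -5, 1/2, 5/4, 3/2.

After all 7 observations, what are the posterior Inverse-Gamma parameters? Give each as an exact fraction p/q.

obs 1: x=-8 → posterior Inverse-Gamma(29/10, 42)
obs 2: x=-7/2 → posterior Inverse-Gamma(17/5, 417/8)
obs 3: x=3 → posterior Inverse-Gamma(39/10, 433/8)
obs 4: x=-5 → posterior Inverse-Gamma(22/5, 577/8)
obs 5: x=1/2 → posterior Inverse-Gamma(49/10, 289/4)
obs 6: x=5/4 → posterior Inverse-Gamma(27/5, 2313/32)
obs 7: x=3/2 → posterior Inverse-Gamma(59/10, 2317/32)

alpha=59/10, beta=2317/32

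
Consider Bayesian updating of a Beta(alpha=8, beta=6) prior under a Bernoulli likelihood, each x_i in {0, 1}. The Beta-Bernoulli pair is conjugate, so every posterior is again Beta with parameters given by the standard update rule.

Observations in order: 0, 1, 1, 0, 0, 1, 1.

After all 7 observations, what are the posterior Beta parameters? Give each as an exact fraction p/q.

alpha=12, beta=9

obs 1: x=0 → posterior Beta(8, 7)
obs 2: x=1 → posterior Beta(9, 7)
obs 3: x=1 → posterior Beta(10, 7)
obs 4: x=0 → posterior Beta(10, 8)
obs 5: x=0 → posterior Beta(10, 9)
obs 6: x=1 → posterior Beta(11, 9)
obs 7: x=1 → posterior Beta(12, 9)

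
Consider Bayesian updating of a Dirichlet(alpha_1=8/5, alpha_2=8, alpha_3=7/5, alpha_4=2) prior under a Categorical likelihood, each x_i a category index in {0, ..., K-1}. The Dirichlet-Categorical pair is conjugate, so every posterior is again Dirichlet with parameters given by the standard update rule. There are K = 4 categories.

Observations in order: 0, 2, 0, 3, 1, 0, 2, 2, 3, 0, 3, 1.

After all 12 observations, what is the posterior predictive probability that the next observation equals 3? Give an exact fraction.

obs 1: x=0 → posterior Dirichlet(13/5, 8, 7/5, 2)
obs 2: x=2 → posterior Dirichlet(13/5, 8, 12/5, 2)
obs 3: x=0 → posterior Dirichlet(18/5, 8, 12/5, 2)
obs 4: x=3 → posterior Dirichlet(18/5, 8, 12/5, 3)
obs 5: x=1 → posterior Dirichlet(18/5, 9, 12/5, 3)
obs 6: x=0 → posterior Dirichlet(23/5, 9, 12/5, 3)
obs 7: x=2 → posterior Dirichlet(23/5, 9, 17/5, 3)
obs 8: x=2 → posterior Dirichlet(23/5, 9, 22/5, 3)
obs 9: x=3 → posterior Dirichlet(23/5, 9, 22/5, 4)
obs 10: x=0 → posterior Dirichlet(28/5, 9, 22/5, 4)
obs 11: x=3 → posterior Dirichlet(28/5, 9, 22/5, 5)
obs 12: x=1 → posterior Dirichlet(28/5, 10, 22/5, 5)

1/5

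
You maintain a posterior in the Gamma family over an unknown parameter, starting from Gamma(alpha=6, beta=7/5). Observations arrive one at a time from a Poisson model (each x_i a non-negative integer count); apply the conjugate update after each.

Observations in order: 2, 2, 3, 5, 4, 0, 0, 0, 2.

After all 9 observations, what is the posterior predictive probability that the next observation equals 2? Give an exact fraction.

381962085499130188421652872108493022167040000/1498390437467067859253866319770968942912889083

obs 1: x=2 → posterior Gamma(8, 12/5)
obs 2: x=2 → posterior Gamma(10, 17/5)
obs 3: x=3 → posterior Gamma(13, 22/5)
obs 4: x=5 → posterior Gamma(18, 27/5)
obs 5: x=4 → posterior Gamma(22, 32/5)
obs 6: x=0 → posterior Gamma(22, 37/5)
obs 7: x=0 → posterior Gamma(22, 42/5)
obs 8: x=0 → posterior Gamma(22, 47/5)
obs 9: x=2 → posterior Gamma(24, 52/5)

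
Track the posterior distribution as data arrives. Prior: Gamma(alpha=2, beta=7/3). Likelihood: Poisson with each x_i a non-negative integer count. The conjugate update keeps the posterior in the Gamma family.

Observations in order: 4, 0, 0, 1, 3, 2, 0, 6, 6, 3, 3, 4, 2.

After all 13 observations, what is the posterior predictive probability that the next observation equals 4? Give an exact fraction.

obs 1: x=4 → posterior Gamma(6, 10/3)
obs 2: x=0 → posterior Gamma(6, 13/3)
obs 3: x=0 → posterior Gamma(6, 16/3)
obs 4: x=1 → posterior Gamma(7, 19/3)
obs 5: x=3 → posterior Gamma(10, 22/3)
obs 6: x=2 → posterior Gamma(12, 25/3)
obs 7: x=0 → posterior Gamma(12, 28/3)
obs 8: x=6 → posterior Gamma(18, 31/3)
obs 9: x=6 → posterior Gamma(24, 34/3)
obs 10: x=3 → posterior Gamma(27, 37/3)
obs 11: x=3 → posterior Gamma(30, 40/3)
obs 12: x=4 → posterior Gamma(34, 43/3)
obs 13: x=2 → posterior Gamma(36, 46/3)

4818458758500362966343191219988384496879288701519875569779449266176/40536215597144386832065866109016673800875222251012083746192454448001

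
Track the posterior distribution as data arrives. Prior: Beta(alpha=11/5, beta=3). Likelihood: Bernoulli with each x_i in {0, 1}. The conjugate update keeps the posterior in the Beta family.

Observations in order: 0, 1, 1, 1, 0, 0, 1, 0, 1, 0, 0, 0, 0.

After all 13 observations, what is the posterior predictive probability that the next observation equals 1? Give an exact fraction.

36/91

obs 1: x=0 → posterior Beta(11/5, 4)
obs 2: x=1 → posterior Beta(16/5, 4)
obs 3: x=1 → posterior Beta(21/5, 4)
obs 4: x=1 → posterior Beta(26/5, 4)
obs 5: x=0 → posterior Beta(26/5, 5)
obs 6: x=0 → posterior Beta(26/5, 6)
obs 7: x=1 → posterior Beta(31/5, 6)
obs 8: x=0 → posterior Beta(31/5, 7)
obs 9: x=1 → posterior Beta(36/5, 7)
obs 10: x=0 → posterior Beta(36/5, 8)
obs 11: x=0 → posterior Beta(36/5, 9)
obs 12: x=0 → posterior Beta(36/5, 10)
obs 13: x=0 → posterior Beta(36/5, 11)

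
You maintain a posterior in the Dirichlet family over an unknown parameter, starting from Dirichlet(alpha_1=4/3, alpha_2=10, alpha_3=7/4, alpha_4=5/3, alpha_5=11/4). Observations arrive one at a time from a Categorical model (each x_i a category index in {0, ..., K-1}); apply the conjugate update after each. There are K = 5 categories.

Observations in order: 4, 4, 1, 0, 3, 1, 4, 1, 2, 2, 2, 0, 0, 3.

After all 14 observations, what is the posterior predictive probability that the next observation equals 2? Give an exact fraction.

obs 1: x=4 → posterior Dirichlet(4/3, 10, 7/4, 5/3, 15/4)
obs 2: x=4 → posterior Dirichlet(4/3, 10, 7/4, 5/3, 19/4)
obs 3: x=1 → posterior Dirichlet(4/3, 11, 7/4, 5/3, 19/4)
obs 4: x=0 → posterior Dirichlet(7/3, 11, 7/4, 5/3, 19/4)
obs 5: x=3 → posterior Dirichlet(7/3, 11, 7/4, 8/3, 19/4)
obs 6: x=1 → posterior Dirichlet(7/3, 12, 7/4, 8/3, 19/4)
obs 7: x=4 → posterior Dirichlet(7/3, 12, 7/4, 8/3, 23/4)
obs 8: x=1 → posterior Dirichlet(7/3, 13, 7/4, 8/3, 23/4)
obs 9: x=2 → posterior Dirichlet(7/3, 13, 11/4, 8/3, 23/4)
obs 10: x=2 → posterior Dirichlet(7/3, 13, 15/4, 8/3, 23/4)
obs 11: x=2 → posterior Dirichlet(7/3, 13, 19/4, 8/3, 23/4)
obs 12: x=0 → posterior Dirichlet(10/3, 13, 19/4, 8/3, 23/4)
obs 13: x=0 → posterior Dirichlet(13/3, 13, 19/4, 8/3, 23/4)
obs 14: x=3 → posterior Dirichlet(13/3, 13, 19/4, 11/3, 23/4)

19/126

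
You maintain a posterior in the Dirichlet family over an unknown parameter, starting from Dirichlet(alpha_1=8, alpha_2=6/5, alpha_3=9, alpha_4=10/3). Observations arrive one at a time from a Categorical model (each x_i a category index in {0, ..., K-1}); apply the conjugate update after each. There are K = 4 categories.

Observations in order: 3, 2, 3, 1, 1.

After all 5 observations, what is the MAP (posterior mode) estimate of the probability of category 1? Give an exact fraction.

33/338

obs 1: x=3 → posterior Dirichlet(8, 6/5, 9, 13/3)
obs 2: x=2 → posterior Dirichlet(8, 6/5, 10, 13/3)
obs 3: x=3 → posterior Dirichlet(8, 6/5, 10, 16/3)
obs 4: x=1 → posterior Dirichlet(8, 11/5, 10, 16/3)
obs 5: x=1 → posterior Dirichlet(8, 16/5, 10, 16/3)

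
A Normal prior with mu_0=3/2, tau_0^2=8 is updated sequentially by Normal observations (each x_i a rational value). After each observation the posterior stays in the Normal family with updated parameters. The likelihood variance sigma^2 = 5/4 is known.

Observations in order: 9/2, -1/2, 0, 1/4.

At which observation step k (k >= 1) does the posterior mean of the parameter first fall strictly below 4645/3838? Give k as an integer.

k = 4

obs 1: x=9/2 → posterior Normal(303/74, 40/37)
obs 2: x=-1/2 → posterior Normal(271/138, 40/69)
obs 3: x=0 → posterior Normal(271/202, 40/101)
obs 4: x=1/4 → posterior Normal(41/38, 40/133)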